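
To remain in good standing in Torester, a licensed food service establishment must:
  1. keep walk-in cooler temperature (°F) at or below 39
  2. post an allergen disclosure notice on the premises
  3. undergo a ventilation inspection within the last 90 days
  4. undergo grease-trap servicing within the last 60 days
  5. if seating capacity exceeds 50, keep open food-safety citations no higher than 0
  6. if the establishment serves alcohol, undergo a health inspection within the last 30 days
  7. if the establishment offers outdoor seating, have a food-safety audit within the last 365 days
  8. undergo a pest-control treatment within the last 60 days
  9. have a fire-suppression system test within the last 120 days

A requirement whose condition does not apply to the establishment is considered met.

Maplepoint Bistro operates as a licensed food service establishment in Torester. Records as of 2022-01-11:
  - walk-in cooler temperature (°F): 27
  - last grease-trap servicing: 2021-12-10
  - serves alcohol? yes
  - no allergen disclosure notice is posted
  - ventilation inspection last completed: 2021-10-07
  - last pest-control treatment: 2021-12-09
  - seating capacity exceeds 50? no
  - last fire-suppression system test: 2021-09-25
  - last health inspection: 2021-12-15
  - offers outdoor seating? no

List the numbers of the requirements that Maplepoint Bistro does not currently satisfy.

1. walk-in cooler temperature (°F) 27 ≤ 39 → met
2. allergen disclosure notice absent → not met
3. ventilation inspection 96 days ago vs limit 90 → not met
4. grease-trap servicing 32 days ago vs limit 60 → met
5. condition 'seating capacity exceeds 50' does not hold → requirement n/a → met
6. condition 'serves alcohol' holds; health inspection 27 days ago vs limit 30 → met
7. condition 'offers outdoor seating' does not hold → requirement n/a → met
8. pest-control treatment 33 days ago vs limit 60 → met
9. fire-suppression system test 108 days ago vs limit 120 → met
Not met: 2, 3

2, 3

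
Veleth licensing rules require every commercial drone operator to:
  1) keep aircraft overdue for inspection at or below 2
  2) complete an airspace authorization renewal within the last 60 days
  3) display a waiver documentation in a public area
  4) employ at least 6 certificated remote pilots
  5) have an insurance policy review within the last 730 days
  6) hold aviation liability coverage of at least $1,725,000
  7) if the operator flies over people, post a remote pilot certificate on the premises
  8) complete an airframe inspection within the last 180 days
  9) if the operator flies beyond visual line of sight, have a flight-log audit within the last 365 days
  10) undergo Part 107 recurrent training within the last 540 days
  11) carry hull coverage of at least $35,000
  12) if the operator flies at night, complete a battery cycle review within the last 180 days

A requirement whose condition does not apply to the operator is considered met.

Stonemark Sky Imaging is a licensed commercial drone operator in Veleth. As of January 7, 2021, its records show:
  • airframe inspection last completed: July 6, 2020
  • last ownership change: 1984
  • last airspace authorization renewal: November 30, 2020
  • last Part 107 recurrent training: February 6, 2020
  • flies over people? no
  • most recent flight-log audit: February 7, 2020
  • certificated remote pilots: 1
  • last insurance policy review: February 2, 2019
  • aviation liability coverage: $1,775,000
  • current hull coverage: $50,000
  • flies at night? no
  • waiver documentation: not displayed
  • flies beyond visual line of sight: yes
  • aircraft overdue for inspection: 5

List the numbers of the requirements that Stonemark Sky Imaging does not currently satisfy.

1, 3, 4, 8

1. aircraft overdue for inspection 5 > 2 → not met
2. airspace authorization renewal 38 days ago vs limit 60 → met
3. waiver documentation absent → not met
4. certificated remote pilots 1 < 6 → not met
5. insurance policy review 705 days ago vs limit 730 → met
6. aviation liability coverage $1,775,000 ≥ $1,725,000 → met
7. condition 'flies over people' does not hold → requirement n/a → met
8. airframe inspection 185 days ago vs limit 180 → not met
9. condition 'flies beyond visual line of sight' holds; flight-log audit 335 days ago vs limit 365 → met
10. Part 107 recurrent training 336 days ago vs limit 540 → met
11. hull coverage $50,000 ≥ $35,000 → met
12. condition 'flies at night' does not hold → requirement n/a → met
Not met: 1, 3, 4, 8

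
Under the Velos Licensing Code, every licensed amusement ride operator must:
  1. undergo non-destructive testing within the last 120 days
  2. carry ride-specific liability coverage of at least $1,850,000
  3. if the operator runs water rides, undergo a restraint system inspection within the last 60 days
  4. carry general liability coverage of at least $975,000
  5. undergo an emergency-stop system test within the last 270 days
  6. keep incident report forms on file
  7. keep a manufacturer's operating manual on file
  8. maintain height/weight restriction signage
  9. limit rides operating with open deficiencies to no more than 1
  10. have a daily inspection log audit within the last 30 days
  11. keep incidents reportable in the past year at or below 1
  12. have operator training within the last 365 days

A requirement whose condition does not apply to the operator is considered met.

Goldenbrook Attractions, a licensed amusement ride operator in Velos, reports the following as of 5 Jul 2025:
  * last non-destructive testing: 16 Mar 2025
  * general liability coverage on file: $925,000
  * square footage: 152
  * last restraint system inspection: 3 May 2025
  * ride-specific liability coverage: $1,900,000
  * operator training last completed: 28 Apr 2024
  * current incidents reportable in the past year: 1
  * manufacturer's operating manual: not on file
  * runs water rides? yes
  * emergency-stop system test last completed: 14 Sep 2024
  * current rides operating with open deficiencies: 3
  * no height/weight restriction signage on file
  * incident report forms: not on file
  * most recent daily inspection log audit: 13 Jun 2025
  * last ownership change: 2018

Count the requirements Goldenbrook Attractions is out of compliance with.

1. non-destructive testing 111 days ago vs limit 120 → met
2. ride-specific liability coverage $1,900,000 ≥ $1,850,000 → met
3. condition 'runs water rides' holds; restraint system inspection 63 days ago vs limit 60 → not met
4. general liability coverage $925,000 < $975,000 → not met
5. emergency-stop system test 294 days ago vs limit 270 → not met
6. incident report forms absent → not met
7. manufacturer's operating manual absent → not met
8. height/weight restriction signage absent → not met
9. rides operating with open deficiencies 3 > 1 → not met
10. daily inspection log audit 22 days ago vs limit 30 → met
11. incidents reportable in the past year 1 ≤ 1 → met
12. operator training 433 days ago vs limit 365 → not met
Not met: 8 of 12

8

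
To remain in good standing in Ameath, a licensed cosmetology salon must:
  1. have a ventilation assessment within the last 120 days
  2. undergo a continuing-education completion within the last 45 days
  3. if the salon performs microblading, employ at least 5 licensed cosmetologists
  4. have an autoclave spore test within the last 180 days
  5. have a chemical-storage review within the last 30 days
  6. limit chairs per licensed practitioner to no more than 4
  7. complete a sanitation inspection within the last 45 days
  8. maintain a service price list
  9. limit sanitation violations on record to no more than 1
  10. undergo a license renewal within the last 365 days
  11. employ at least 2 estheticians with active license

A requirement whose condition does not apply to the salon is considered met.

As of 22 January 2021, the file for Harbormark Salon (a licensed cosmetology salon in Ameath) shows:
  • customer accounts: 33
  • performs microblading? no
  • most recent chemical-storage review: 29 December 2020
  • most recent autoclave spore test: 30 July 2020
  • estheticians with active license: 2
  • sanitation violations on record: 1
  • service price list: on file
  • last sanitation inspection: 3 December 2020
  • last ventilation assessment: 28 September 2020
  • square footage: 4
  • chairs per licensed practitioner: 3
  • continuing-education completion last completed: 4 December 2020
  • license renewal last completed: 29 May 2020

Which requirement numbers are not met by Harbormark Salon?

1. ventilation assessment 116 days ago vs limit 120 → met
2. continuing-education completion 49 days ago vs limit 45 → not met
3. condition 'performs microblading' does not hold → requirement n/a → met
4. autoclave spore test 176 days ago vs limit 180 → met
5. chemical-storage review 24 days ago vs limit 30 → met
6. chairs per licensed practitioner 3 ≤ 4 → met
7. sanitation inspection 50 days ago vs limit 45 → not met
8. service price list present → met
9. sanitation violations on record 1 ≤ 1 → met
10. license renewal 238 days ago vs limit 365 → met
11. estheticians with active license 2 ≥ 2 → met
Not met: 2, 7

2, 7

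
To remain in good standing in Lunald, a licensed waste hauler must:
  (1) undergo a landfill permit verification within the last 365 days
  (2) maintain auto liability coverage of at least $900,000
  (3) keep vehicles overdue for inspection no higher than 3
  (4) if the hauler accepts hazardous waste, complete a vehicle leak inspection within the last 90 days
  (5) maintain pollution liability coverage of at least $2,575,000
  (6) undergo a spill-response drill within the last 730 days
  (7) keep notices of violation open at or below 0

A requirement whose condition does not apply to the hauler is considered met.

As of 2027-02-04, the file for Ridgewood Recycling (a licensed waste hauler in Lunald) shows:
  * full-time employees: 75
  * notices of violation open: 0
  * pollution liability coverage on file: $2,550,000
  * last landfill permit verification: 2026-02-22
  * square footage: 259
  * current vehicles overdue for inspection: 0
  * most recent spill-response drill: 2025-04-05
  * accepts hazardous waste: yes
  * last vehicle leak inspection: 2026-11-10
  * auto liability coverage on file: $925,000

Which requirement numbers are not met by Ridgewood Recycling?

5

1. landfill permit verification 347 days ago vs limit 365 → met
2. auto liability coverage $925,000 ≥ $900,000 → met
3. vehicles overdue for inspection 0 ≤ 3 → met
4. condition 'accepts hazardous waste' holds; vehicle leak inspection 86 days ago vs limit 90 → met
5. pollution liability coverage $2,550,000 < $2,575,000 → not met
6. spill-response drill 670 days ago vs limit 730 → met
7. notices of violation open 0 ≤ 0 → met
Not met: 5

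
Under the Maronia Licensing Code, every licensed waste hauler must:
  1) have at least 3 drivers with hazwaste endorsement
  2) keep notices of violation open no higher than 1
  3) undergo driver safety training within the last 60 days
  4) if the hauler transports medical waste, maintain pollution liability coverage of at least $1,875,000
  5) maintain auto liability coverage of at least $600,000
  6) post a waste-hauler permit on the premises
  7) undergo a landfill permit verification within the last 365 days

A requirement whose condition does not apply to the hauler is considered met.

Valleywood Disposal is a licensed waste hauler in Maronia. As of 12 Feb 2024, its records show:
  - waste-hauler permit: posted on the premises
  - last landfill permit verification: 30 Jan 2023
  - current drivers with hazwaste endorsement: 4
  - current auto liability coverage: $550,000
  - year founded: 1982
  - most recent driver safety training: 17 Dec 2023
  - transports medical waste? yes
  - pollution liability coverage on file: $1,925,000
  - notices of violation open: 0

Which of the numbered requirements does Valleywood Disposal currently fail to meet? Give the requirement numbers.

1. drivers with hazwaste endorsement 4 ≥ 3 → met
2. notices of violation open 0 ≤ 1 → met
3. driver safety training 57 days ago vs limit 60 → met
4. condition 'transports medical waste' holds; pollution liability coverage $1,925,000 ≥ $1,875,000 → met
5. auto liability coverage $550,000 < $600,000 → not met
6. waste-hauler permit present → met
7. landfill permit verification 378 days ago vs limit 365 → not met
Not met: 5, 7

5, 7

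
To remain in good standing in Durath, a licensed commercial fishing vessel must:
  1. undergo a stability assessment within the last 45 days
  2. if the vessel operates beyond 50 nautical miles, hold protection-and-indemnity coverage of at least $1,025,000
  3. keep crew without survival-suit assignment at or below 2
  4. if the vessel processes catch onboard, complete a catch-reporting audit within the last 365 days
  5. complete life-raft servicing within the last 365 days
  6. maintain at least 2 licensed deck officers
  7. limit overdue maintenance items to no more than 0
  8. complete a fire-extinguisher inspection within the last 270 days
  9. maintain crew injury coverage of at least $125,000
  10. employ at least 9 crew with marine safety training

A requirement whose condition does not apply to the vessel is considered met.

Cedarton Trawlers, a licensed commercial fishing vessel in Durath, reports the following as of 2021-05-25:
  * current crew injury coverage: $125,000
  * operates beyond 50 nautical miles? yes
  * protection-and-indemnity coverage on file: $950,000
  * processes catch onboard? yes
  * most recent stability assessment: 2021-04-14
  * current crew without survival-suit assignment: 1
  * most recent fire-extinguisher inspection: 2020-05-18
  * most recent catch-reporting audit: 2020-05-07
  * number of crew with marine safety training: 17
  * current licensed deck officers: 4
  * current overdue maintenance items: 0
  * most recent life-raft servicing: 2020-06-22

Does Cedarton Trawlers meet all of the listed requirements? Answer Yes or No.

No

1. stability assessment 41 days ago vs limit 45 → met
2. condition 'operates beyond 50 nautical miles' holds; protection-and-indemnity coverage $950,000 < $1,025,000 → not met
3. crew without survival-suit assignment 1 ≤ 2 → met
4. condition 'processes catch onboard' holds; catch-reporting audit 383 days ago vs limit 365 → not met
5. life-raft servicing 337 days ago vs limit 365 → met
6. licensed deck officers 4 ≥ 2 → met
7. overdue maintenance items 0 ≤ 0 → met
8. fire-extinguisher inspection 372 days ago vs limit 270 → not met
9. crew injury coverage $125,000 ≥ $125,000 → met
10. crew with marine safety training 17 ≥ 9 → met
Not met: 2, 4, 8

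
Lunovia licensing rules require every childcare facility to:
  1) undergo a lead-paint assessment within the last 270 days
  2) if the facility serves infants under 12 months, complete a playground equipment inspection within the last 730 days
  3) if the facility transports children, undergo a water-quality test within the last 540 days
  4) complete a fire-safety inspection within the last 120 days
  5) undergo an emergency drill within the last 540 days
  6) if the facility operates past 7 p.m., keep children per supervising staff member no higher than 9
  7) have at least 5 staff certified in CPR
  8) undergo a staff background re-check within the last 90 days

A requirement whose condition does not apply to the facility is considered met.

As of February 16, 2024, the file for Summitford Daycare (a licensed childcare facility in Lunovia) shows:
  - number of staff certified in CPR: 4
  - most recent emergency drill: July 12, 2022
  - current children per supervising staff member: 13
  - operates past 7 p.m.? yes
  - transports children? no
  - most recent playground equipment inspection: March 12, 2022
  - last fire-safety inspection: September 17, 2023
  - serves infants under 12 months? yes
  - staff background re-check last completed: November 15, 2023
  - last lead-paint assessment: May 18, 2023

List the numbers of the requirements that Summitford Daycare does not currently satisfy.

1. lead-paint assessment 274 days ago vs limit 270 → not met
2. condition 'serves infants under 12 months' holds; playground equipment inspection 706 days ago vs limit 730 → met
3. condition 'transports children' does not hold → requirement n/a → met
4. fire-safety inspection 152 days ago vs limit 120 → not met
5. emergency drill 584 days ago vs limit 540 → not met
6. condition 'operates past 7 p.m.' holds; children per supervising staff member 13 > 9 → not met
7. staff certified in CPR 4 < 5 → not met
8. staff background re-check 93 days ago vs limit 90 → not met
Not met: 1, 4, 5, 6, 7, 8

1, 4, 5, 6, 7, 8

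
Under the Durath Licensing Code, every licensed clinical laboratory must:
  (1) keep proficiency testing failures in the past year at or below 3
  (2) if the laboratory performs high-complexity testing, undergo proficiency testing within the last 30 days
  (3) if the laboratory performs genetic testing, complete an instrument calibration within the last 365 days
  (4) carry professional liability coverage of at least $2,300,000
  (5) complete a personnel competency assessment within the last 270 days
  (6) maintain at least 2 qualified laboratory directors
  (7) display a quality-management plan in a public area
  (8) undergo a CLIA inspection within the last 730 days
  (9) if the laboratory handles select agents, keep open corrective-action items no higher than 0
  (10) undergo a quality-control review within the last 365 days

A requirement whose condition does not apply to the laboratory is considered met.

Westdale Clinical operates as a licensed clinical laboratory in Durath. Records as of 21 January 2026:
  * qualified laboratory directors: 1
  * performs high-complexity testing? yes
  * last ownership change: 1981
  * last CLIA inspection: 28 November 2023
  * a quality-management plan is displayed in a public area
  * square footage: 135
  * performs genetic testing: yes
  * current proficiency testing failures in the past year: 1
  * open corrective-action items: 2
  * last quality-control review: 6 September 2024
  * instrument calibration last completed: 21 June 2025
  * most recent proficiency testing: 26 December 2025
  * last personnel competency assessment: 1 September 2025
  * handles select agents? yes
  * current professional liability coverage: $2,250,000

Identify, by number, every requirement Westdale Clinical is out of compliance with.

4, 6, 8, 9, 10

1. proficiency testing failures in the past year 1 ≤ 3 → met
2. condition 'performs high-complexity testing' holds; proficiency testing 26 days ago vs limit 30 → met
3. condition 'performs genetic testing' holds; instrument calibration 214 days ago vs limit 365 → met
4. professional liability coverage $2,250,000 < $2,300,000 → not met
5. personnel competency assessment 142 days ago vs limit 270 → met
6. qualified laboratory directors 1 < 2 → not met
7. quality-management plan present → met
8. CLIA inspection 785 days ago vs limit 730 → not met
9. condition 'handles select agents' holds; open corrective-action items 2 > 0 → not met
10. quality-control review 502 days ago vs limit 365 → not met
Not met: 4, 6, 8, 9, 10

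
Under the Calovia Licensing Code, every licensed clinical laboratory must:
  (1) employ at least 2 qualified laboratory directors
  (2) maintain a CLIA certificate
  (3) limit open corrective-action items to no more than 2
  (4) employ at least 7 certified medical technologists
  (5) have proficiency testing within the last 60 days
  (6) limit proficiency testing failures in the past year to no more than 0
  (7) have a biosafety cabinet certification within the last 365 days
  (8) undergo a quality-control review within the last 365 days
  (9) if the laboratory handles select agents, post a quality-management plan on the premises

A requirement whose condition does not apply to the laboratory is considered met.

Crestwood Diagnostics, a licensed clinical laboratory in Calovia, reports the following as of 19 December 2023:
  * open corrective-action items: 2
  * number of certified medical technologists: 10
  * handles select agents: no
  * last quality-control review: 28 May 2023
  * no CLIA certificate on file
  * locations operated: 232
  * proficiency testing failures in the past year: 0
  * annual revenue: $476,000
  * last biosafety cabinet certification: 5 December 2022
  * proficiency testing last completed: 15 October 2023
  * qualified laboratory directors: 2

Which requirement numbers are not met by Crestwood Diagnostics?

1. qualified laboratory directors 2 ≥ 2 → met
2. CLIA certificate absent → not met
3. open corrective-action items 2 ≤ 2 → met
4. certified medical technologists 10 ≥ 7 → met
5. proficiency testing 65 days ago vs limit 60 → not met
6. proficiency testing failures in the past year 0 ≤ 0 → met
7. biosafety cabinet certification 379 days ago vs limit 365 → not met
8. quality-control review 205 days ago vs limit 365 → met
9. condition 'handles select agents' does not hold → requirement n/a → met
Not met: 2, 5, 7

2, 5, 7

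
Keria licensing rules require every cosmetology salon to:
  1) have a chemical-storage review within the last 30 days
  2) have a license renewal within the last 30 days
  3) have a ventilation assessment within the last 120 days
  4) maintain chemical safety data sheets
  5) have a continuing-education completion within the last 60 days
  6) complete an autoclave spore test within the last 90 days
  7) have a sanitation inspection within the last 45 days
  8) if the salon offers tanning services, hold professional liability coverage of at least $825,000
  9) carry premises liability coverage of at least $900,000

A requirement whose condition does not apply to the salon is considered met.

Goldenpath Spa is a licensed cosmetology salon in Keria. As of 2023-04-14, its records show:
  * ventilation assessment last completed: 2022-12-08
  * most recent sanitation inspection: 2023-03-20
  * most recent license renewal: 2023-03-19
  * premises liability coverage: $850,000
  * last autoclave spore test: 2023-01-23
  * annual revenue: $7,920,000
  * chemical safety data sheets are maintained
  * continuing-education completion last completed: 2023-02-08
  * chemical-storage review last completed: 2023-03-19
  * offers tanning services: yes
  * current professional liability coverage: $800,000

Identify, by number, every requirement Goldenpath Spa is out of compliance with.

3, 5, 8, 9

1. chemical-storage review 26 days ago vs limit 30 → met
2. license renewal 26 days ago vs limit 30 → met
3. ventilation assessment 127 days ago vs limit 120 → not met
4. chemical safety data sheets present → met
5. continuing-education completion 65 days ago vs limit 60 → not met
6. autoclave spore test 81 days ago vs limit 90 → met
7. sanitation inspection 25 days ago vs limit 45 → met
8. condition 'offers tanning services' holds; professional liability coverage $800,000 < $825,000 → not met
9. premises liability coverage $850,000 < $900,000 → not met
Not met: 3, 5, 8, 9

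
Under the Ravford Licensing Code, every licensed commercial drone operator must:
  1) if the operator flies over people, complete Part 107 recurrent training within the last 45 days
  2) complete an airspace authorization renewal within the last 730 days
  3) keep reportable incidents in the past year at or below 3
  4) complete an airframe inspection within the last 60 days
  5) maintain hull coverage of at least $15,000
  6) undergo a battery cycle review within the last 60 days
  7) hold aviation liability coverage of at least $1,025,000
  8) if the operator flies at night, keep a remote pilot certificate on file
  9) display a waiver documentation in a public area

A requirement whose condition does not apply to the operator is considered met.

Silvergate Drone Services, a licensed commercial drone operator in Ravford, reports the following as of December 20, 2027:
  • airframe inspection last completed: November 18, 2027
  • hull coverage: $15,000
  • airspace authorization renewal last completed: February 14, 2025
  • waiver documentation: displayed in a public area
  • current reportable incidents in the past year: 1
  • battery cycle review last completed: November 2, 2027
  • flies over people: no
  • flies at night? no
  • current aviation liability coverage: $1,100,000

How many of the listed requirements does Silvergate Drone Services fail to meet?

1

1. condition 'flies over people' does not hold → requirement n/a → met
2. airspace authorization renewal 1039 days ago vs limit 730 → not met
3. reportable incidents in the past year 1 ≤ 3 → met
4. airframe inspection 32 days ago vs limit 60 → met
5. hull coverage $15,000 ≥ $15,000 → met
6. battery cycle review 48 days ago vs limit 60 → met
7. aviation liability coverage $1,100,000 ≥ $1,025,000 → met
8. condition 'flies at night' does not hold → requirement n/a → met
9. waiver documentation present → met
Not met: 1 of 9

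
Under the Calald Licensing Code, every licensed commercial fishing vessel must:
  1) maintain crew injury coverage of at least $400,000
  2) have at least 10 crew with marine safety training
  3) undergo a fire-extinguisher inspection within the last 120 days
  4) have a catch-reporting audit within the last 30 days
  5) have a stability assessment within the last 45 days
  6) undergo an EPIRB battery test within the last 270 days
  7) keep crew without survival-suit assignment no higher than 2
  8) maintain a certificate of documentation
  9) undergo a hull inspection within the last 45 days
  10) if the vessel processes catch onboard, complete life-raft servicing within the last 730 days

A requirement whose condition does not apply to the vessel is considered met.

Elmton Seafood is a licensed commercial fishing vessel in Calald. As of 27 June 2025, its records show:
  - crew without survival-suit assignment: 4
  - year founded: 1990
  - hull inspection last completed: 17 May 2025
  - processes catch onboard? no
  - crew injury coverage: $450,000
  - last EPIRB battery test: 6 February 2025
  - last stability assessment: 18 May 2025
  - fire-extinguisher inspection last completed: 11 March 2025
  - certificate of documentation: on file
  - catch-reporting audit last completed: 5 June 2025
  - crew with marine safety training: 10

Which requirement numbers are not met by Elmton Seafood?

1. crew injury coverage $450,000 ≥ $400,000 → met
2. crew with marine safety training 10 ≥ 10 → met
3. fire-extinguisher inspection 108 days ago vs limit 120 → met
4. catch-reporting audit 22 days ago vs limit 30 → met
5. stability assessment 40 days ago vs limit 45 → met
6. EPIRB battery test 141 days ago vs limit 270 → met
7. crew without survival-suit assignment 4 > 2 → not met
8. certificate of documentation present → met
9. hull inspection 41 days ago vs limit 45 → met
10. condition 'processes catch onboard' does not hold → requirement n/a → met
Not met: 7

7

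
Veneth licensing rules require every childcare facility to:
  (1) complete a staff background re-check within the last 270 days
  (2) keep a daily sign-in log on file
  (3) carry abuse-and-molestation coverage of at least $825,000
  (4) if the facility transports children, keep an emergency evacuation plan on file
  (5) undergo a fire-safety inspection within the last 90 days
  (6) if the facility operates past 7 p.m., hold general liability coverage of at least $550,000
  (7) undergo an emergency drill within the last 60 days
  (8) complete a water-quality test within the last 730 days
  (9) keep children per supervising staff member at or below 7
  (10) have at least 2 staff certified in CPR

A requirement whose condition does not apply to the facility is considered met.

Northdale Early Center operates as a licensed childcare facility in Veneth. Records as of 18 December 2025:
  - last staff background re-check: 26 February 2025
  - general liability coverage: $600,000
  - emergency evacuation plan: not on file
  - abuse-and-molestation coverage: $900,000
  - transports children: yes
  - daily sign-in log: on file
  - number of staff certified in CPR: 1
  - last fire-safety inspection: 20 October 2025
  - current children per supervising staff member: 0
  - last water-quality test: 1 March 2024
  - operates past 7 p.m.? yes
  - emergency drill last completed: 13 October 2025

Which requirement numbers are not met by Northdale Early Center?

1, 4, 7, 10

1. staff background re-check 295 days ago vs limit 270 → not met
2. daily sign-in log present → met
3. abuse-and-molestation coverage $900,000 ≥ $825,000 → met
4. condition 'transports children' holds; emergency evacuation plan absent → not met
5. fire-safety inspection 59 days ago vs limit 90 → met
6. condition 'operates past 7 p.m.' holds; general liability coverage $600,000 ≥ $550,000 → met
7. emergency drill 66 days ago vs limit 60 → not met
8. water-quality test 657 days ago vs limit 730 → met
9. children per supervising staff member 0 ≤ 7 → met
10. staff certified in CPR 1 < 2 → not met
Not met: 1, 4, 7, 10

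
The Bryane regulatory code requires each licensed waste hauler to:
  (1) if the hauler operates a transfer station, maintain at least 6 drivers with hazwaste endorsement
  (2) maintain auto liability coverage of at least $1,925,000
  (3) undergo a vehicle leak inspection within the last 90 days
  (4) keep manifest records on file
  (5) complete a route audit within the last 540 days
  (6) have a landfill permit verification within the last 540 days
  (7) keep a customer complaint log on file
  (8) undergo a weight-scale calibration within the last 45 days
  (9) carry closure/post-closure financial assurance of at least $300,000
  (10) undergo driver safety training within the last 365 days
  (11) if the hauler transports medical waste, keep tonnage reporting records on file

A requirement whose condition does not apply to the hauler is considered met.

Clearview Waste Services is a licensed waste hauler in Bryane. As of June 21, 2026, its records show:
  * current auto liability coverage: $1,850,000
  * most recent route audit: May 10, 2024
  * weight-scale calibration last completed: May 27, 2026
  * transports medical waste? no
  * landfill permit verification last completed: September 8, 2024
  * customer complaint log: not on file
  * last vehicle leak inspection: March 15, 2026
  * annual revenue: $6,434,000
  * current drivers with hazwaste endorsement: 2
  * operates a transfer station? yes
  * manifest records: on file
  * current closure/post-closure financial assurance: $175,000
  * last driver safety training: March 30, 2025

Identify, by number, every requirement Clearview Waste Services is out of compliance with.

1, 2, 3, 5, 6, 7, 9, 10

1. condition 'operates a transfer station' holds; drivers with hazwaste endorsement 2 < 6 → not met
2. auto liability coverage $1,850,000 < $1,925,000 → not met
3. vehicle leak inspection 98 days ago vs limit 90 → not met
4. manifest records present → met
5. route audit 772 days ago vs limit 540 → not met
6. landfill permit verification 651 days ago vs limit 540 → not met
7. customer complaint log absent → not met
8. weight-scale calibration 25 days ago vs limit 45 → met
9. closure/post-closure financial assurance $175,000 < $300,000 → not met
10. driver safety training 448 days ago vs limit 365 → not met
11. condition 'transports medical waste' does not hold → requirement n/a → met
Not met: 1, 2, 3, 5, 6, 7, 9, 10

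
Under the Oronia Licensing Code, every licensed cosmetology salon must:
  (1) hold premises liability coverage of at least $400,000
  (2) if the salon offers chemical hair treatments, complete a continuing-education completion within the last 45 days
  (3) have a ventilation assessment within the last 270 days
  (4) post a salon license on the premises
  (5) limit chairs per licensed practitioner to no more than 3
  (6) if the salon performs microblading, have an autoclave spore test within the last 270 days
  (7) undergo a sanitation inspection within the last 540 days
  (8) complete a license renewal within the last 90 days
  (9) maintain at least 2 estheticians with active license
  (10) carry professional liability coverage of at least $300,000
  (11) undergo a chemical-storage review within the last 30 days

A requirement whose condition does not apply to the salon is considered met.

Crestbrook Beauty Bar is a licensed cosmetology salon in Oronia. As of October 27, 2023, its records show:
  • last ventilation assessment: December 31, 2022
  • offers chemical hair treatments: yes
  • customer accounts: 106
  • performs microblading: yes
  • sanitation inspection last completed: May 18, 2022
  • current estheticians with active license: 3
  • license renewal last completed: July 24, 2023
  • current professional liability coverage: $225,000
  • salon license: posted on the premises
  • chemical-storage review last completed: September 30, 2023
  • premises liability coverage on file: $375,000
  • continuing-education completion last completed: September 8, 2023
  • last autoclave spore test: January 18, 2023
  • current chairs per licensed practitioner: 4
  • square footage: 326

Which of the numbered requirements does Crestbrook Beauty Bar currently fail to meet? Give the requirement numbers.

1, 2, 3, 5, 6, 8, 10

1. premises liability coverage $375,000 < $400,000 → not met
2. condition 'offers chemical hair treatments' holds; continuing-education completion 49 days ago vs limit 45 → not met
3. ventilation assessment 300 days ago vs limit 270 → not met
4. salon license present → met
5. chairs per licensed practitioner 4 > 3 → not met
6. condition 'performs microblading' holds; autoclave spore test 282 days ago vs limit 270 → not met
7. sanitation inspection 527 days ago vs limit 540 → met
8. license renewal 95 days ago vs limit 90 → not met
9. estheticians with active license 3 ≥ 2 → met
10. professional liability coverage $225,000 < $300,000 → not met
11. chemical-storage review 27 days ago vs limit 30 → met
Not met: 1, 2, 3, 5, 6, 8, 10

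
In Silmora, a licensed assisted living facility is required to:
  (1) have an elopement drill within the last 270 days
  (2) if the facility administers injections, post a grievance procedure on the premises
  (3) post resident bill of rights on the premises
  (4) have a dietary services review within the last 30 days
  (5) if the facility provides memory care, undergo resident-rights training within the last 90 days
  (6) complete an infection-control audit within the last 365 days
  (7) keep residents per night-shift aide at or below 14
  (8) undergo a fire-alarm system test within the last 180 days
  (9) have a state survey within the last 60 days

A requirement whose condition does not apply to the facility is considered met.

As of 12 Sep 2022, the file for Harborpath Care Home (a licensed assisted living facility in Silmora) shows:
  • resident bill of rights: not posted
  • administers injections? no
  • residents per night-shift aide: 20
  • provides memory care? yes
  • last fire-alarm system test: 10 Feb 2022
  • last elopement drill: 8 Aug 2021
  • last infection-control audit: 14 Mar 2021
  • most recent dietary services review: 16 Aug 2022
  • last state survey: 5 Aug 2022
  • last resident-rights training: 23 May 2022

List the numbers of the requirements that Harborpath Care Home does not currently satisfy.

1. elopement drill 400 days ago vs limit 270 → not met
2. condition 'administers injections' does not hold → requirement n/a → met
3. resident bill of rights absent → not met
4. dietary services review 27 days ago vs limit 30 → met
5. condition 'provides memory care' holds; resident-rights training 112 days ago vs limit 90 → not met
6. infection-control audit 547 days ago vs limit 365 → not met
7. residents per night-shift aide 20 > 14 → not met
8. fire-alarm system test 214 days ago vs limit 180 → not met
9. state survey 38 days ago vs limit 60 → met
Not met: 1, 3, 5, 6, 7, 8

1, 3, 5, 6, 7, 8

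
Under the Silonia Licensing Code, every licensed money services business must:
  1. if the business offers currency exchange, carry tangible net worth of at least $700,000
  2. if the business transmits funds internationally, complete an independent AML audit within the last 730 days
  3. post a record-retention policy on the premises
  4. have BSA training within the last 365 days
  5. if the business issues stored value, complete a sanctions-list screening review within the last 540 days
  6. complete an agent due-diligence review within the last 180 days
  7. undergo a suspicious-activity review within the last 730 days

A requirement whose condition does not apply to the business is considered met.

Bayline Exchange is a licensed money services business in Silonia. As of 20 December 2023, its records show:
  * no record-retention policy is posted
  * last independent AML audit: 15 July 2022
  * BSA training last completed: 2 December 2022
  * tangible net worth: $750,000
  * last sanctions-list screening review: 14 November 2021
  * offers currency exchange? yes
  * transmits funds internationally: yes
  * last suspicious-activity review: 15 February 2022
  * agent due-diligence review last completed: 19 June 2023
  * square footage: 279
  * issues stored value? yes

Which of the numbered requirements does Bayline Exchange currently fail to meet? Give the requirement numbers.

3, 4, 5, 6

1. condition 'offers currency exchange' holds; tangible net worth $750,000 ≥ $700,000 → met
2. condition 'transmits funds internationally' holds; independent AML audit 523 days ago vs limit 730 → met
3. record-retention policy absent → not met
4. BSA training 383 days ago vs limit 365 → not met
5. condition 'issues stored value' holds; sanctions-list screening review 766 days ago vs limit 540 → not met
6. agent due-diligence review 184 days ago vs limit 180 → not met
7. suspicious-activity review 673 days ago vs limit 730 → met
Not met: 3, 4, 5, 6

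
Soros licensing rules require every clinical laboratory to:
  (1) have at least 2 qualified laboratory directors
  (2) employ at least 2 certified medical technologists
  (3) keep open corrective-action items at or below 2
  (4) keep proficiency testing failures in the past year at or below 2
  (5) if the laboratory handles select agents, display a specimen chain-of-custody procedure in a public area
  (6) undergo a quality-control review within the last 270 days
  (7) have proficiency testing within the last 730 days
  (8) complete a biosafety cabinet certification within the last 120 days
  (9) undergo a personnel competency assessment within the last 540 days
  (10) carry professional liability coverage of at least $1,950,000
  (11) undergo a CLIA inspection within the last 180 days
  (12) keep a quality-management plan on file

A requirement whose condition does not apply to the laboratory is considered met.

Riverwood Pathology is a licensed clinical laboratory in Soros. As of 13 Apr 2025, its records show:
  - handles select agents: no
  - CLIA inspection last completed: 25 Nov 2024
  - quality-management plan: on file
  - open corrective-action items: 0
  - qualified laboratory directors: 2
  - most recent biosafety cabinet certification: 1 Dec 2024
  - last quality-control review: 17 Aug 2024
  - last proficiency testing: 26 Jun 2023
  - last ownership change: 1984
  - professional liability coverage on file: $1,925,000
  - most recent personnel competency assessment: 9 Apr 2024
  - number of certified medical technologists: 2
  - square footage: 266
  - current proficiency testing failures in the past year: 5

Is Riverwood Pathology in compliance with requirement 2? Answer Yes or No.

2. certified medical technologists 2 ≥ 2 → met

Yes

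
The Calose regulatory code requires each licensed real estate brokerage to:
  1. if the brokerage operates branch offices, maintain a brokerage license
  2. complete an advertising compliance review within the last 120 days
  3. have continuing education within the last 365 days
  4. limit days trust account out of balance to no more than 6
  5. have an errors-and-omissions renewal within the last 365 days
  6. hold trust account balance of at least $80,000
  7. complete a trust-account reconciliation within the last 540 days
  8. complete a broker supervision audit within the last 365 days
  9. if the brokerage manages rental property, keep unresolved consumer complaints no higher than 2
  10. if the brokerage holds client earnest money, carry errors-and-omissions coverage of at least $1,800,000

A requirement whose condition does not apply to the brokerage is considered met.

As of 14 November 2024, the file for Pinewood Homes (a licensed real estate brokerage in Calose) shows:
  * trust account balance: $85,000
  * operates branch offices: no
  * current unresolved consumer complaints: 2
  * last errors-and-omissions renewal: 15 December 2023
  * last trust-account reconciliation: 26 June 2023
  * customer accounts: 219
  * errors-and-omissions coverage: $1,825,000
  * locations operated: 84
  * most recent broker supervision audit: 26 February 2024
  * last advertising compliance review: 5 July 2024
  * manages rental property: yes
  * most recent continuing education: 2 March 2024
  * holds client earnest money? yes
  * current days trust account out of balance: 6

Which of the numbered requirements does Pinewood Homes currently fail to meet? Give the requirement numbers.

2

1. condition 'operates branch offices' does not hold → requirement n/a → met
2. advertising compliance review 132 days ago vs limit 120 → not met
3. continuing education 257 days ago vs limit 365 → met
4. days trust account out of balance 6 ≤ 6 → met
5. errors-and-omissions renewal 335 days ago vs limit 365 → met
6. trust account balance $85,000 ≥ $80,000 → met
7. trust-account reconciliation 507 days ago vs limit 540 → met
8. broker supervision audit 262 days ago vs limit 365 → met
9. condition 'manages rental property' holds; unresolved consumer complaints 2 ≤ 2 → met
10. condition 'holds client earnest money' holds; errors-and-omissions coverage $1,825,000 ≥ $1,800,000 → met
Not met: 2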